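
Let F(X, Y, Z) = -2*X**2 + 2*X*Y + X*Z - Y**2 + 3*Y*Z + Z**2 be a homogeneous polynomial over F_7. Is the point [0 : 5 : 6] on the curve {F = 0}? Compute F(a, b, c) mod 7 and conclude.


F(0,5,6) ≡ 3 (mod 7); P is NOT on the curve.

Evaluate F(0, 5, 6) term-by-term (mod 7).
  -2*X**2 ↦ -2·0·1·1 = 0
  2*X*Y ↦ 2·0·5·1 = 0
  X*Z ↦ 1·0·1·6 = 0
  -Y**2 ↦ -1·1·25·1 = -25
  3*Y*Z ↦ 3·1·5·6 = 90
  Z**2 ↦ 1·1·1·36 = 36
Sum: F(0, 5, 6) = (0) + (0) + (0) + (-25) + (90) + (36) = 101.
Reducing mod 7: 101 ≡ 3 (mod 7).
Since F(a, b, c) ≡ 3 ≠ 0 (mod 7), P does NOT lie on the curve.


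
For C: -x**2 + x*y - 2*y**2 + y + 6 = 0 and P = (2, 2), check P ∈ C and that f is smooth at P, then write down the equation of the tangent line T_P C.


Tangent line at P: -2*x - 5*y + 14 = 0.

Step 1: f(2, 2) = 0, so P lies on C.
Step 2: partial derivatives
  f_x(x, y) = -2*x + y, f_y(x, y) = x - 4*y + 1.
  f_x(P) = -2, f_y(P) = -5 (gradient nonzero, so P is smooth).
Step 3: tangent line at P: -2·(x − 2) + -5·(y − 2) = 0.
Expanding: -2*x - 5*y + 14 = 0.


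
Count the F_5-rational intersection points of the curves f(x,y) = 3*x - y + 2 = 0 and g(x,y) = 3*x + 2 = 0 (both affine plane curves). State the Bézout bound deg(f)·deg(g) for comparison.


Common zeros: {(1, 0)}; count = 1; Bézout bound = 1.

deg(f) = 1, deg(g) = 1, so Bézout bound = 1.
Scan x ∈ F_5. For each x, list the y ∈ F_5 with f(x, y) ≡ 0 and those with g(x, y) ≡ 0 (mod 5); the common zeros in that column are the intersection.
  x = 0: f ≡ 0 at y ∈ {2}; g ≡ 0 at y ∈ ∅; common: ∅.
  x = 1: f ≡ 0 at y ∈ {0}; g ≡ 0 at y ∈ {0, 1, 2, 3, 4}; common: {0}.
  x = 2: f ≡ 0 at y ∈ {3}; g ≡ 0 at y ∈ ∅; common: ∅.
  x = 3: f ≡ 0 at y ∈ {1}; g ≡ 0 at y ∈ ∅; common: ∅.
  x = 4: f ≡ 0 at y ∈ {4}; g ≡ 0 at y ∈ ∅; common: ∅.
Collecting: common zeros = {(1, 0)}, so the count is 1.
Comparison with the Bézout bound: 1 ≤ 1 = deg(f)·deg(g), as expected for curves with no common component (the bound is attained).


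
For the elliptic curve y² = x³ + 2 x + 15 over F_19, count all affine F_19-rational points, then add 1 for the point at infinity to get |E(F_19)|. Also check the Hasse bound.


Affine points = {(4, 7), (4, 12), (5, 6), (5, 13), (7, 7), (7, 12), (8, 7), (8, 12), (10, 3), (10, 16), (11, 0), (12, 0), (15, 0), (16, 1), (16, 18)}; affine count = 15; |E(F_19)| = 16.

Discriminant check: Δ ∝ 4a³ + 27b² = 4·2³ + 27·15² = 4·8 + 27·225 ≡ 8 (mod 19). Nonzero ⇒ E is nonsingular.
For each x ∈ F_19, compute rhs = x³ + 2·x + 15 mod 19, then count y ∈ F_19 with y² ≡ rhs.
  x = 0: rhs = 15, matching y values: none (0 points).
  x = 1: rhs = 18, matching y values: none (0 points).
  x = 2: rhs = 8, matching y values: none (0 points).
  x = 3: rhs = 10, matching y values: none (0 points).
  x = 4: rhs = 11, matching y values: 7, 12 (2 points).
  x = 5: rhs = 17, matching y values: 6, 13 (2 points).
  x = 6: rhs = 15, matching y values: none (0 points).
  x = 7: rhs = 11, matching y values: 7, 12 (2 points).
  x = 8: rhs = 11, matching y values: 7, 12 (2 points).
  x = 9: rhs = 2, matching y values: none (0 points).
  x = 10: rhs = 9, matching y values: 3, 16 (2 points).
  x = 11: rhs = 0, matching y values: 0 (1 points).
  x = 12: rhs = 0, matching y values: 0 (1 points).
  x = 13: rhs = 15, matching y values: none (0 points).
  x = 14: rhs = 13, matching y values: none (0 points).
  x = 15: rhs = 0, matching y values: 0 (1 points).
  x = 16: rhs = 1, matching y values: 1, 18 (2 points).
  x = 17: rhs = 3, matching y values: none (0 points).
  x = 18: rhs = 12, matching y values: none (0 points).
Total affine count: 15.
Full point count |E(F_19)| = 15 + 1 = 16.
Hasse bound: |16 − (19+1)| = |-4| = 4 ≤ 2√19 ≈ 8.7178 ✓.


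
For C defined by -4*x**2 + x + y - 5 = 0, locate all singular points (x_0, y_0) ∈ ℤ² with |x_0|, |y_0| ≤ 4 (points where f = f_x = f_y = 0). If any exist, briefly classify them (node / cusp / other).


No singular points in the scanned grid; C is smooth there.

Compute partial derivatives:
  f_x = 1 - 8*x.
  f_y = 1.
f_y = 1 is a nonzero constant, so f_y never vanishes: no point (x, y) can satisfy f = f_x = f_y = 0. In particular no (x, y) ∈ {−4, ..., 4}² is singular; the curve is smooth.


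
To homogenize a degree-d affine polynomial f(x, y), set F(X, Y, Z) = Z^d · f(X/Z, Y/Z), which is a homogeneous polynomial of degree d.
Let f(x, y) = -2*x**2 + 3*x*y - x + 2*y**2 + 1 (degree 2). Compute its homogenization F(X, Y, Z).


F(X, Y, Z) = -2*X**2 + 3*X*Y - X*Z + 2*Y**2 + Z**2

deg(f) = 2.
Substitute x = X/Z, y = Y/Z into f, then multiply by Z^2.
  monomial -2·x^2·y^0 ↦ -2·X^2·Y^0·Z^0.
  monomial 3·x^1·y^1 ↦ 3·X^1·Y^1·Z^0.
  monomial -1·x^1·y^0 ↦ -1·X^1·Y^0·Z^1.
  monomial 2·x^0·y^2 ↦ 2·X^0·Y^2·Z^0.
  monomial 1·x^0·y^0 ↦ 1·X^0·Y^0·Z^2.
Collecting: F(X, Y, Z) = -2*X**2 + 3*X*Y - X*Z + 2*Y**2 + Z**2.


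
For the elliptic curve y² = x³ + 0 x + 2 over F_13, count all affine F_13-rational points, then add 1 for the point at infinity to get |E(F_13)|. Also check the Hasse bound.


Affine points = {(1, 4), (1, 9), (2, 6), (2, 7), (3, 4), (3, 9), (4, 1), (4, 12), (5, 6), (5, 7), (6, 6), (6, 7), (9, 4), (9, 9), (10, 1), (10, 12), (12, 1), (12, 12)}; affine count = 18; |E(F_13)| = 19.

Discriminant check: Δ ∝ 4a³ + 27b² = 4·0³ + 27·2² = 4·0 + 27·4 ≡ 4 (mod 13). Nonzero ⇒ E is nonsingular.
For each x ∈ F_13, compute rhs = x³ + 0·x + 2 mod 13, then count y ∈ F_13 with y² ≡ rhs.
  x = 0: rhs = 2, matching y values: none (0 points).
  x = 1: rhs = 3, matching y values: 4, 9 (2 points).
  x = 2: rhs = 10, matching y values: 6, 7 (2 points).
  x = 3: rhs = 3, matching y values: 4, 9 (2 points).
  x = 4: rhs = 1, matching y values: 1, 12 (2 points).
  x = 5: rhs = 10, matching y values: 6, 7 (2 points).
  x = 6: rhs = 10, matching y values: 6, 7 (2 points).
  x = 7: rhs = 7, matching y values: none (0 points).
  x = 8: rhs = 7, matching y values: none (0 points).
  x = 9: rhs = 3, matching y values: 4, 9 (2 points).
  x = 10: rhs = 1, matching y values: 1, 12 (2 points).
  x = 11: rhs = 7, matching y values: none (0 points).
  x = 12: rhs = 1, matching y values: 1, 12 (2 points).
Total affine count: 18.
Full point count |E(F_13)| = 18 + 1 = 19.
Hasse bound: |19 − (13+1)| = |5| = 5 ≤ 2√13 ≈ 7.2111 ✓.


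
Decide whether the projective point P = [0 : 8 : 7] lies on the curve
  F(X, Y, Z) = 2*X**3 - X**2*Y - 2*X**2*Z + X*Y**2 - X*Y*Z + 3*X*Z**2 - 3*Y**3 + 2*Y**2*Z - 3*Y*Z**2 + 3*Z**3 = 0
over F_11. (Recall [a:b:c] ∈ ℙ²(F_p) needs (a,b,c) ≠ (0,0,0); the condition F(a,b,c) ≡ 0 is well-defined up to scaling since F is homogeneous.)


F(0,8,7) ≡ 5 (mod 11); P is NOT on the curve.

Evaluate F(0, 8, 7) term-by-term (mod 11).
  2*X**3 ↦ 2·0·1·1 = 0
  -X**2*Y ↦ -1·0·8·1 = 0
  -2*X**2*Z ↦ -2·0·1·7 = 0
  X*Y**2 ↦ 1·0·64·1 = 0
  -X*Y*Z ↦ -1·0·8·7 = 0
  3*X*Z**2 ↦ 3·0·1·49 = 0
  -3*Y**3 ↦ -3·1·512·1 = -1536
  2*Y**2*Z ↦ 2·1·64·7 = 896
  -3*Y*Z**2 ↦ -3·1·8·49 = -1176
  3*Z**3 ↦ 3·1·1·343 = 1029
Sum: F(0, 8, 7) = (0) + (0) + (0) + (0) + (0) + (0) + (-1536) + (896) + (-1176) + (1029) = -787.
Reducing mod 11: -787 ≡ 5 (mod 11).
Since F(a, b, c) ≡ 5 ≠ 0 (mod 11), P does NOT lie on the curve.


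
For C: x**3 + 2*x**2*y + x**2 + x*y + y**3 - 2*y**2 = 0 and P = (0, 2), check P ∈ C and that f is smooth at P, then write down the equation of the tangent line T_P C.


Tangent line at P: 2*x + 4*y - 8 = 0.

Step 1: f(0, 2) = 0, so P lies on C.
Step 2: partial derivatives
  f_x(x, y) = 3*x**2 + 4*x*y + 2*x + y, f_y(x, y) = 2*x**2 + x + 3*y**2 - 4*y.
  f_x(P) = 2, f_y(P) = 4 (gradient nonzero, so P is smooth).
Step 3: tangent line at P: 2·(x − 0) + 4·(y − 2) = 0.
Expanding: 2*x + 4*y - 8 = 0.


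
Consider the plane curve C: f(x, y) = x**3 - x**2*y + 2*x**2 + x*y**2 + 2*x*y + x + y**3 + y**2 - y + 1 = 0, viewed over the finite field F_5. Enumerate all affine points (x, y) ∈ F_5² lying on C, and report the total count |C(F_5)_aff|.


Affine F_5-points: {(1, 0), (1, 3), (2, 3), (3, 1), (3, 2), (3, 3)}; count = 6.

For each of the 25 pairs (x, y) ∈ F_5², evaluate f(x, y) mod 5. Record the zeros.
  x = 0: [0↦1, 1↦2, 2↦1, 3↦4, 4↦2]  zeros at y ∈ ∅
  x = 1: [0↦0, 1↦3, 2↦1, 3↦0, 4↦1]  zeros at y ∈ {0, 3}
  x = 2: [0↦4, 1↦2, 2↦2, 3↦0, 4↦2]  zeros at y ∈ {3}
  x = 3: [0↦4, 1↦0, 2↦0, 3↦0, 4↦1]  zeros at y ∈ {1, 2, 3}
  x = 4: [0↦1, 1↦3, 2↦1, 3↦1, 4↦4]  zeros at y ∈ ∅
Collecting zeros: affine points = {(1, 0), (1, 3), (2, 3), (3, 1), (3, 2), (3, 3)}.
Total count |C(F_5)_aff| = 6.


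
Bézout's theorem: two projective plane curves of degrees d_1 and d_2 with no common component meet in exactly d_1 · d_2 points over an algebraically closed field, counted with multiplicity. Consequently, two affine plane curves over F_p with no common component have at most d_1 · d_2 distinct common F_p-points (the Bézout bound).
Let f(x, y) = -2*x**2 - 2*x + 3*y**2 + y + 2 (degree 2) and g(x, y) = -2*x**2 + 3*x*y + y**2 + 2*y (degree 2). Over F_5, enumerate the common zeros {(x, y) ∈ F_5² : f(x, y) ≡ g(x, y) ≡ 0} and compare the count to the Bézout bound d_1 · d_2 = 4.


Common zeros: {(2, 3)}; count = 1; Bézout bound = 4.

deg(f) = 2, deg(g) = 2, so Bézout bound = 4.
Scan x ∈ F_5. For each x, list the y ∈ F_5 with f(x, y) ≡ 0 and those with g(x, y) ≡ 0 (mod 5); the common zeros in that column are the intersection.
  x = 0: f ≡ 0 at y ∈ ∅; g ≡ 0 at y ∈ {0, 3}; common: ∅.
  x = 1: f ≡ 0 at y ∈ {4}; g ≡ 0 at y ∈ ∅; common: ∅.
  x = 2: f ≡ 0 at y ∈ {0, 3}; g ≡ 0 at y ∈ {3, 4}; common: {3}.
  x = 3: f ≡ 0 at y ∈ {4}; g ≡ 0 at y ∈ ∅; common: ∅.
  x = 4: f ≡ 0 at y ∈ ∅; g ≡ 0 at y ∈ {2, 4}; common: ∅.
Collecting: common zeros = {(2, 3)}, so the count is 1.
Comparison with the Bézout bound: 1 ≤ 4 = deg(f)·deg(g), as expected for curves with no common component (the affine F_5-count falls short of the bound because intersections may lie at infinity, over extension fields, or carry multiplicity).


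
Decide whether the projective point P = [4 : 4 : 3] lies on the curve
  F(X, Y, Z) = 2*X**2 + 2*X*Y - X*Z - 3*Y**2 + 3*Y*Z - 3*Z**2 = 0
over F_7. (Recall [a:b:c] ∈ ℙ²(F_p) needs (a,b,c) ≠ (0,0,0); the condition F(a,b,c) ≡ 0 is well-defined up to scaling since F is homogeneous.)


F(4,4,3) ≡ 6 (mod 7); P is NOT on the curve.

Evaluate F(4, 4, 3) term-by-term (mod 7).
  2*X**2 ↦ 2·16·1·1 = 32
  2*X*Y ↦ 2·4·4·1 = 32
  -X*Z ↦ -1·4·1·3 = -12
  -3*Y**2 ↦ -3·1·16·1 = -48
  3*Y*Z ↦ 3·1·4·3 = 36
  -3*Z**2 ↦ -3·1·1·9 = -27
Sum: F(4, 4, 3) = (32) + (32) + (-12) + (-48) + (36) + (-27) = 13.
Reducing mod 7: 13 ≡ 6 (mod 7).
Since F(a, b, c) ≡ 6 ≠ 0 (mod 7), P does NOT lie on the curve.


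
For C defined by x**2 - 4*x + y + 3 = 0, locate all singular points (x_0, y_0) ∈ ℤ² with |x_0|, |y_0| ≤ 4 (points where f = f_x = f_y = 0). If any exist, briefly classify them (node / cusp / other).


No singular points in the scanned grid; C is smooth there.

Compute partial derivatives:
  f_x = 2*x - 4.
  f_y = 1.
f_y = 1 is a nonzero constant, so f_y never vanishes: no point (x, y) can satisfy f = f_x = f_y = 0. In particular no (x, y) ∈ {−4, ..., 4}² is singular; the curve is smooth.


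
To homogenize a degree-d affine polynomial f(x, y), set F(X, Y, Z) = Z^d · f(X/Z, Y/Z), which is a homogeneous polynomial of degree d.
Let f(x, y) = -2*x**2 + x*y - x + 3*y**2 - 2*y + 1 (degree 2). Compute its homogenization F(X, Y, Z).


F(X, Y, Z) = -2*X**2 + X*Y - X*Z + 3*Y**2 - 2*Y*Z + Z**2

deg(f) = 2.
Substitute x = X/Z, y = Y/Z into f, then multiply by Z^2.
  monomial -2·x^2·y^0 ↦ -2·X^2·Y^0·Z^0.
  monomial 1·x^1·y^1 ↦ 1·X^1·Y^1·Z^0.
  monomial -1·x^1·y^0 ↦ -1·X^1·Y^0·Z^1.
  monomial 3·x^0·y^2 ↦ 3·X^0·Y^2·Z^0.
  monomial -2·x^0·y^1 ↦ -2·X^0·Y^1·Z^1.
  monomial 1·x^0·y^0 ↦ 1·X^0·Y^0·Z^2.
Collecting: F(X, Y, Z) = -2*X**2 + X*Y - X*Z + 3*Y**2 - 2*Y*Z + Z**2.


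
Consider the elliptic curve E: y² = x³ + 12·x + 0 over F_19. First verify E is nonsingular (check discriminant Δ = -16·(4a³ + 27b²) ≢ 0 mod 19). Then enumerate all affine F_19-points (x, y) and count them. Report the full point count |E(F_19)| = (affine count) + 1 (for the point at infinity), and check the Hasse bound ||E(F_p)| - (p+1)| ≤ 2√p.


Affine points = {(0, 0), (3, 5), (3, 14), (4, 6), (4, 13), (7, 3), (7, 16), (8, 0), (9, 1), (9, 18), (11, 0), (13, 4), (13, 15), (14, 9), (14, 10), (17, 5), (17, 14), (18, 5), (18, 14)}; affine count = 19; |E(F_19)| = 20.

Discriminant check: Δ ∝ 4a³ + 27b² = 4·12³ + 27·0² = 4·1728 + 27·0 ≡ 15 (mod 19). Nonzero ⇒ E is nonsingular.
For each x ∈ F_19, compute rhs = x³ + 12·x + 0 mod 19, then count y ∈ F_19 with y² ≡ rhs.
  x = 0: rhs = 0, matching y values: 0 (1 points).
  x = 1: rhs = 13, matching y values: none (0 points).
  x = 2: rhs = 13, matching y values: none (0 points).
  x = 3: rhs = 6, matching y values: 5, 14 (2 points).
  x = 4: rhs = 17, matching y values: 6, 13 (2 points).
  x = 5: rhs = 14, matching y values: none (0 points).
  x = 6: rhs = 3, matching y values: none (0 points).
  x = 7: rhs = 9, matching y values: 3, 16 (2 points).
  x = 8: rhs = 0, matching y values: 0 (1 points).
  x = 9: rhs = 1, matching y values: 1, 18 (2 points).
  x = 10: rhs = 18, matching y values: none (0 points).
  x = 11: rhs = 0, matching y values: 0 (1 points).
  x = 12: rhs = 10, matching y values: none (0 points).
  x = 13: rhs = 16, matching y values: 4, 15 (2 points).
  x = 14: rhs = 5, matching y values: 9, 10 (2 points).
  x = 15: rhs = 2, matching y values: none (0 points).
  x = 16: rhs = 13, matching y values: none (0 points).
  x = 17: rhs = 6, matching y values: 5, 14 (2 points).
  x = 18: rhs = 6, matching y values: 5, 14 (2 points).
Total affine count: 19.
Full point count |E(F_19)| = 19 + 1 = 20.
Hasse bound: |20 − (19+1)| = |0| = 0 ≤ 2√19 ≈ 8.7178 ✓.


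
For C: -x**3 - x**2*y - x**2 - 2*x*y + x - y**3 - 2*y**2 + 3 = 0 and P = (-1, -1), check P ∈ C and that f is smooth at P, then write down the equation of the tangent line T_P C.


Tangent line at P: 2*y + 2 = 0.

Step 1: f(-1, -1) = 0, so P lies on C.
Step 2: partial derivatives
  f_x(x, y) = -3*x**2 - 2*x*y - 2*x - 2*y + 1, f_y(x, y) = -x**2 - 2*x - 3*y**2 - 4*y.
  f_x(P) = 0, f_y(P) = 2 (gradient nonzero, so P is smooth).
Step 3: tangent line at P: 0·(x − -1) + 2·(y − -1) = 0.
Expanding: 2*y + 2 = 0.


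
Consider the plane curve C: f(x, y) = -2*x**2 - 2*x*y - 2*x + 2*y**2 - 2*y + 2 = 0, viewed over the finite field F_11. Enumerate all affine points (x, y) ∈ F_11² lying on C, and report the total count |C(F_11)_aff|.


Affine F_11-points: {(3, 0), (3, 4), (5, 7), (5, 10), (6, 8), (6, 10), (7, 0), (7, 8), (9, 3), (9, 7)}; count = 10.

For each of the 121 pairs (x, y) ∈ F_11², evaluate f(x, y) mod 11. Record the zeros.
  x = 0: [0↦2, 1↦2, 2↦6, 3↦3, 4↦4, 5↦9, 6↦7, 7↦9, 8↦4, 9↦3, 10↦6]  zeros at y ∈ ∅
  x = 1: [0↦9, 1↦7, 2↦9, 3↦4, 4↦3, 5↦6, 6↦2, 7↦2, 8↦6, 9↦3, 10↦4]  zeros at y ∈ ∅
  x = 2: [0↦1, 1↦8, 2↦8, 3↦1, 4↦9, 5↦10, 6↦4, 7↦2, 8↦4, 9↦10, 10↦9]  zeros at y ∈ ∅
  x = 3: [0↦0, 1↦5, 2↦3, 3↦5, 4↦0, 5↦10, 6↦2, 7↦9, 8↦9, 9↦2, 10↦10]  zeros at y ∈ {0, 4}
  x = 4: [0↦6, 1↦9, 2↦5, 3↦5, 4↦9, 5↦6, 6↦7, 7↦1, 8↦10, 9↦1, 10↦7]  zeros at y ∈ ∅
  x = 5: [0↦8, 1↦9, 2↦3, 3↦1, 4↦3, 5↦9, 6↦8, 7↦0, 8↦7, 9↦7, 10↦0]  zeros at y ∈ {7, 10}
  x = 6: [0↦6, 1↦5, 2↦8, 3↦4, 4↦4, 5↦8, 6↦5, 7↦6, 8↦0, 9↦9, 10↦0]  zeros at y ∈ {8, 10}
  x = 7: [0↦0, 1↦8, 2↦9, 3↦3, 4↦1, 5↦3, 6↦9, 7↦8, 8↦0, 9↦7, 10↦7]  zeros at y ∈ {0, 8}
  x = 8: [0↦1, 1↦7, 2↦6, 3↦9, 4↦5, 5↦5, 6↦9, 7↦6, 8↦7, 9↦1, 10↦10]  zeros at y ∈ ∅
  x = 9: [0↦9, 1↦2, 2↦10, 3↦0, 4↦5, 5↦3, 6↦5, 7↦0, 8↦10, 9↦2, 10↦9]  zeros at y ∈ {3, 7}
  x = 10: [0↦2, 1↦4, 2↦10, 3↦9, 4↦1, 5↦8, 6↦8, 7↦1, 8↦9, 9↦10, 10↦4]  zeros at y ∈ ∅
Collecting zeros: affine points = {(3, 0), (3, 4), (5, 7), (5, 10), (6, 8), (6, 10), (7, 0), (7, 8), (9, 3), (9, 7)}.
Total count |C(F_11)_aff| = 10.


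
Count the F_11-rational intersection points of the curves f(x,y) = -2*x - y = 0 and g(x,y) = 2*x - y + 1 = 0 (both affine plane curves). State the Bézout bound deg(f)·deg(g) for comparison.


Common zeros: {(8, 6)}; count = 1; Bézout bound = 1.

deg(f) = 1, deg(g) = 1, so Bézout bound = 1.
Scan x ∈ F_11. For each x, list the y ∈ F_11 with f(x, y) ≡ 0 and those with g(x, y) ≡ 0 (mod 11); the common zeros in that column are the intersection.
  x = 0: f ≡ 0 at y ∈ {0}; g ≡ 0 at y ∈ {1}; common: ∅.
  x = 1: f ≡ 0 at y ∈ {9}; g ≡ 0 at y ∈ {3}; common: ∅.
  x = 2: f ≡ 0 at y ∈ {7}; g ≡ 0 at y ∈ {5}; common: ∅.
  x = 3: f ≡ 0 at y ∈ {5}; g ≡ 0 at y ∈ {7}; common: ∅.
  x = 4: f ≡ 0 at y ∈ {3}; g ≡ 0 at y ∈ {9}; common: ∅.
  x = 5: f ≡ 0 at y ∈ {1}; g ≡ 0 at y ∈ {0}; common: ∅.
  x = 6: f ≡ 0 at y ∈ {10}; g ≡ 0 at y ∈ {2}; common: ∅.
  x = 7: f ≡ 0 at y ∈ {8}; g ≡ 0 at y ∈ {4}; common: ∅.
  x = 8: f ≡ 0 at y ∈ {6}; g ≡ 0 at y ∈ {6}; common: {6}.
  x = 9: f ≡ 0 at y ∈ {4}; g ≡ 0 at y ∈ {8}; common: ∅.
  x = 10: f ≡ 0 at y ∈ {2}; g ≡ 0 at y ∈ {10}; common: ∅.
Collecting: common zeros = {(8, 6)}, so the count is 1.
Comparison with the Bézout bound: 1 ≤ 1 = deg(f)·deg(g), as expected for curves with no common component (the bound is attained).


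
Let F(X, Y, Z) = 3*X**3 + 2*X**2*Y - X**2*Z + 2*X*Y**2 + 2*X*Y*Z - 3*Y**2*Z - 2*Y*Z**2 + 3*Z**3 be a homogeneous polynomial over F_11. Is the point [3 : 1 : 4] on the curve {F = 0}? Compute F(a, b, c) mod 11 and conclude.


F(3,1,4) ≡ 10 (mod 11); P is NOT on the curve.

Evaluate F(3, 1, 4) term-by-term (mod 11).
  3*X**3 ↦ 3·27·1·1 = 81
  2*X**2*Y ↦ 2·9·1·1 = 18
  -X**2*Z ↦ -1·9·1·4 = -36
  2*X*Y**2 ↦ 2·3·1·1 = 6
  2*X*Y*Z ↦ 2·3·1·4 = 24
  -3*Y**2*Z ↦ -3·1·1·4 = -12
  -2*Y*Z**2 ↦ -2·1·1·16 = -32
  3*Z**3 ↦ 3·1·1·64 = 192
Sum: F(3, 1, 4) = (81) + (18) + (-36) + (6) + (24) + (-12) + (-32) + (192) = 241.
Reducing mod 11: 241 ≡ 10 (mod 11).
Since F(a, b, c) ≡ 10 ≠ 0 (mod 11), P does NOT lie on the curve.


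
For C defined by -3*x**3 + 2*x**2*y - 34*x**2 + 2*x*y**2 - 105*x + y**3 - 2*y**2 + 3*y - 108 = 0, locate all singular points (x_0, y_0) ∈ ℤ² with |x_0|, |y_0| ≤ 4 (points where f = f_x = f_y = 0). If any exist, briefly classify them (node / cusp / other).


Singular points: {(-3, 3)}; classification: node.

Compute partial derivatives:
  f_x = -9*x**2 + 4*x*y - 68*x + 2*y**2 - 105.
  f_y = 2*x**2 + 4*x*y + 3*y**2 - 4*y + 3.
Scan x_0 ∈ {−4, ..., 4}. For each x_0, f_y(x_0, y) is a polynomial in y; find its integer roots y ∈ {−4, ..., 4}, then test f_x and f at those candidates.
  x = -4: f_y(-4, y) = 3*y**2 - 20*y + 35; no integer root y with |y| ≤ 4.
  x = -3: f_y(-3, y) = 3*y**2 - 16*y + 21; vanishes at y ∈ {3}. (-3, 3): f_x = 0, f = 0 — SINGULAR.
  x = -2: f_y(-2, y) = 3*y**2 - 12*y + 11; no integer root y with |y| ≤ 4.
  x = -1: f_y(-1, y) = 3*y**2 - 8*y + 5; vanishes at y ∈ {1}. (-1, 1): f_x = -48 ≠ 0.
  x = 0: f_y(0, y) = 3*y**2 - 4*y + 3; no integer root y with |y| ≤ 4.
  x = 1: f_y(1, y) = 3*y**2 + 5; no integer root y with |y| ≤ 4.
  x = 2: f_y(2, y) = 3*y**2 + 4*y + 11; no integer root y with |y| ≤ 4.
  x = 3: f_y(3, y) = 3*y**2 + 8*y + 21; no integer root y with |y| ≤ 4.
  x = 4: f_y(4, y) = 3*y**2 + 12*y + 35; no integer root y with |y| ≤ 4.
Only singular point on the grid: (-3, 3).
Classify: substitute x = -3 + u, y = 3 + v and expand: f = -3*u**3 + 2*u**2*v - u**2 + 2*u*v**2 + v**3 + v**2.
No constant or linear terms (consistent with a singular point). Quadratic part: -u**2 + v**2. Cubic part: -3*u**3 + 2*u**2*v + 2*u*v**2 + v**3.
The quadratic part v**2 - u**2 = (v − u)(v + u) splits into two distinct linear factors, so there are two distinct tangent lines y − 3 = ±(x − -3) — this is a node (ordinary double point).
Classification: node.


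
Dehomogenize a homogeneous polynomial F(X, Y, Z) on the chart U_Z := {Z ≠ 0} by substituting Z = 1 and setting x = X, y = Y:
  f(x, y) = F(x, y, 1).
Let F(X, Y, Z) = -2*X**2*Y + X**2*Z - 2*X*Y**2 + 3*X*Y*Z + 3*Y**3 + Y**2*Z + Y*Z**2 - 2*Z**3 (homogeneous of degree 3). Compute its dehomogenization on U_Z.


f(x, y) = -2*x**2*y + x**2 - 2*x*y**2 + 3*x*y + 3*y**3 + y**2 + y - 2

On U_Z we set Z = 1. Each monomial c·X^i·Y^j·Z^k in F becomes c·x^i·y^j·1^k = c·x^i·y^j.
Substituting Z = 1: F(X, Y, 1) = -2*x**2*y + x**2 - 2*x*y**2 + 3*x*y + 3*y**3 + y**2 + y - 2.
Note: deg(f) ≤ deg(F) = 3; strict inequality happens when F is divisible by Z (lost terms).


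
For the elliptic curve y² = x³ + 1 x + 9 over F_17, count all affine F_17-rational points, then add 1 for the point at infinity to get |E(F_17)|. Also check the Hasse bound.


Affine points = {(0, 3), (0, 14), (2, 6), (2, 11), (4, 3), (4, 14), (7, 6), (7, 11), (8, 6), (8, 11), (9, 4), (9, 13), (10, 4), (10, 13), (11, 5), (11, 12), (12, 7), (12, 10), (13, 3), (13, 14), (14, 8), (14, 9), (15, 4), (15, 13)}; affine count = 24; |E(F_17)| = 25.

Discriminant check: Δ ∝ 4a³ + 27b² = 4·1³ + 27·9² = 4·1 + 27·81 ≡ 15 (mod 17). Nonzero ⇒ E is nonsingular.
For each x ∈ F_17, compute rhs = x³ + 1·x + 9 mod 17, then count y ∈ F_17 with y² ≡ rhs.
  x = 0: rhs = 9, matching y values: 3, 14 (2 points).
  x = 1: rhs = 11, matching y values: none (0 points).
  x = 2: rhs = 2, matching y values: 6, 11 (2 points).
  x = 3: rhs = 5, matching y values: none (0 points).
  x = 4: rhs = 9, matching y values: 3, 14 (2 points).
  x = 5: rhs = 3, matching y values: none (0 points).
  x = 6: rhs = 10, matching y values: none (0 points).
  x = 7: rhs = 2, matching y values: 6, 11 (2 points).
  x = 8: rhs = 2, matching y values: 6, 11 (2 points).
  x = 9: rhs = 16, matching y values: 4, 13 (2 points).
  x = 10: rhs = 16, matching y values: 4, 13 (2 points).
  x = 11: rhs = 8, matching y values: 5, 12 (2 points).
  x = 12: rhs = 15, matching y values: 7, 10 (2 points).
  x = 13: rhs = 9, matching y values: 3, 14 (2 points).
  x = 14: rhs = 13, matching y values: 8, 9 (2 points).
  x = 15: rhs = 16, matching y values: 4, 13 (2 points).
  x = 16: rhs = 7, matching y values: none (0 points).
Total affine count: 24.
Full point count |E(F_17)| = 24 + 1 = 25.
Hasse bound: |25 − (17+1)| = |7| = 7 ≤ 2√17 ≈ 8.2462 ✓.


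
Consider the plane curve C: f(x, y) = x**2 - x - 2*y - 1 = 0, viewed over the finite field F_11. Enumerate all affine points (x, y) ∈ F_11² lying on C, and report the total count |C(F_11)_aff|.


Affine F_11-points: {(0, 5), (1, 5), (2, 6), (3, 8), (4, 0), (5, 4), (6, 9), (7, 4), (8, 0), (9, 8), (10, 6)}; count = 11.

For each of the 121 pairs (x, y) ∈ F_11², evaluate f(x, y) mod 11. Record the zeros.
  x = 0: [0↦10, 1↦8, 2↦6, 3↦4, 4↦2, 5↦0, 6↦9, 7↦7, 8↦5, 9↦3, 10↦1]  zeros at y ∈ {5}
  x = 1: [0↦10, 1↦8, 2↦6, 3↦4, 4↦2, 5↦0, 6↦9, 7↦7, 8↦5, 9↦3, 10↦1]  zeros at y ∈ {5}
  x = 2: [0↦1, 1↦10, 2↦8, 3↦6, 4↦4, 5↦2, 6↦0, 7↦9, 8↦7, 9↦5, 10↦3]  zeros at y ∈ {6}
  x = 3: [0↦5, 1↦3, 2↦1, 3↦10, 4↦8, 5↦6, 6↦4, 7↦2, 8↦0, 9↦9, 10↦7]  zeros at y ∈ {8}
  x = 4: [0↦0, 1↦9, 2↦7, 3↦5, 4↦3, 5↦1, 6↦10, 7↦8, 8↦6, 9↦4, 10↦2]  zeros at y ∈ {0}
  x = 5: [0↦8, 1↦6, 2↦4, 3↦2, 4↦0, 5↦9, 6↦7, 7↦5, 8↦3, 9↦1, 10↦10]  zeros at y ∈ {4}
  x = 6: [0↦7, 1↦5, 2↦3, 3↦1, 4↦10, 5↦8, 6↦6, 7↦4, 8↦2, 9↦0, 10↦9]  zeros at y ∈ {9}
  x = 7: [0↦8, 1↦6, 2↦4, 3↦2, 4↦0, 5↦9, 6↦7, 7↦5, 8↦3, 9↦1, 10↦10]  zeros at y ∈ {4}
  x = 8: [0↦0, 1↦9, 2↦7, 3↦5, 4↦3, 5↦1, 6↦10, 7↦8, 8↦6, 9↦4, 10↦2]  zeros at y ∈ {0}
  x = 9: [0↦5, 1↦3, 2↦1, 3↦10, 4↦8, 5↦6, 6↦4, 7↦2, 8↦0, 9↦9, 10↦7]  zeros at y ∈ {8}
  x = 10: [0↦1, 1↦10, 2↦8, 3↦6, 4↦4, 5↦2, 6↦0, 7↦9, 8↦7, 9↦5, 10↦3]  zeros at y ∈ {6}
Collecting zeros: affine points = {(0, 5), (1, 5), (2, 6), (3, 8), (4, 0), (5, 4), (6, 9), (7, 4), (8, 0), (9, 8), (10, 6)}.
Total count |C(F_11)_aff| = 11.


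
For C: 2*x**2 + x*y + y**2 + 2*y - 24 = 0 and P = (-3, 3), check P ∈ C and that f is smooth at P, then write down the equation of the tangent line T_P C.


Tangent line at P: -9*x + 5*y - 42 = 0.

Step 1: f(-3, 3) = 0, so P lies on C.
Step 2: partial derivatives
  f_x(x, y) = 4*x + y, f_y(x, y) = x + 2*y + 2.
  f_x(P) = -9, f_y(P) = 5 (gradient nonzero, so P is smooth).
Step 3: tangent line at P: -9·(x − -3) + 5·(y − 3) = 0.
Expanding: -9*x + 5*y - 42 = 0.


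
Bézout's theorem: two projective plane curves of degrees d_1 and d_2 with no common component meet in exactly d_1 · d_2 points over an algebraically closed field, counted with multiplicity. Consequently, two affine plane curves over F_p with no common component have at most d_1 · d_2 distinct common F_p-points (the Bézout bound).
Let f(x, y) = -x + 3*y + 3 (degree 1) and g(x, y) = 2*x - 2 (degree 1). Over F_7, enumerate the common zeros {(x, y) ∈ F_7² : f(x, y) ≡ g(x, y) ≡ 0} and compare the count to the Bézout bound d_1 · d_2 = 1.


Common zeros: {(1, 4)}; count = 1; Bézout bound = 1.

deg(f) = 1, deg(g) = 1, so Bézout bound = 1.
Scan x ∈ F_7. For each x, list the y ∈ F_7 with f(x, y) ≡ 0 and those with g(x, y) ≡ 0 (mod 7); the common zeros in that column are the intersection.
  x = 0: f ≡ 0 at y ∈ {6}; g ≡ 0 at y ∈ ∅; common: ∅.
  x = 1: f ≡ 0 at y ∈ {4}; g ≡ 0 at y ∈ {0, 1, 2, 3, 4, 5, 6}; common: {4}.
  x = 2: f ≡ 0 at y ∈ {2}; g ≡ 0 at y ∈ ∅; common: ∅.
  x = 3: f ≡ 0 at y ∈ {0}; g ≡ 0 at y ∈ ∅; common: ∅.
  x = 4: f ≡ 0 at y ∈ {5}; g ≡ 0 at y ∈ ∅; common: ∅.
  x = 5: f ≡ 0 at y ∈ {3}; g ≡ 0 at y ∈ ∅; common: ∅.
  x = 6: f ≡ 0 at y ∈ {1}; g ≡ 0 at y ∈ ∅; common: ∅.
Collecting: common zeros = {(1, 4)}, so the count is 1.
Comparison with the Bézout bound: 1 ≤ 1 = deg(f)·deg(g), as expected for curves with no common component (the bound is attained).


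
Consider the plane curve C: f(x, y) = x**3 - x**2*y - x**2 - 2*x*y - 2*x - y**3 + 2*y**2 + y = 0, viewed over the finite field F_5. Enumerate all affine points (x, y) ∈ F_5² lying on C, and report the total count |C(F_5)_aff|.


Affine F_5-points: {(0, 0), (2, 0), (2, 3), (2, 4), (4, 0)}; count = 5.

For each of the 25 pairs (x, y) ∈ F_5², evaluate f(x, y) mod 5. Record the zeros.
  x = 0: [0↦0, 1↦2, 2↦2, 3↦4, 4↦2]  zeros at y ∈ {0}
  x = 1: [0↦3, 1↦2, 2↦4, 3↦3, 4↦3]  zeros at y ∈ ∅
  x = 2: [0↦0, 1↦4, 2↦1, 3↦0, 4↦0]  zeros at y ∈ {0, 3, 4}
  x = 3: [0↦2, 1↦4, 2↦4, 3↦1, 4↦4]  zeros at y ∈ ∅
  x = 4: [0↦0, 1↦3, 2↦4, 3↦2, 4↦1]  zeros at y ∈ {0}
Collecting zeros: affine points = {(0, 0), (2, 0), (2, 3), (2, 4), (4, 0)}.
Total count |C(F_5)_aff| = 5.


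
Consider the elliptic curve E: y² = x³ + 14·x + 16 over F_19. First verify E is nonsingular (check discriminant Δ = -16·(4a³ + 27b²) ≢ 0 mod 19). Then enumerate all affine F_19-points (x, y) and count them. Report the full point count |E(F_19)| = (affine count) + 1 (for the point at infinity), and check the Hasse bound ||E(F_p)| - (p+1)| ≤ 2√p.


Affine points = {(0, 4), (0, 15), (3, 3), (3, 16), (7, 1), (7, 18), (9, 4), (9, 15), (10, 4), (10, 15), (11, 0), (13, 1), (13, 18), (14, 7), (14, 12), (16, 2), (16, 17), (18, 1), (18, 18)}; affine count = 19; |E(F_19)| = 20.

Discriminant check: Δ ∝ 4a³ + 27b² = 4·14³ + 27·16² = 4·2744 + 27·256 ≡ 9 (mod 19). Nonzero ⇒ E is nonsingular.
For each x ∈ F_19, compute rhs = x³ + 14·x + 16 mod 19, then count y ∈ F_19 with y² ≡ rhs.
  x = 0: rhs = 16, matching y values: 4, 15 (2 points).
  x = 1: rhs = 12, matching y values: none (0 points).
  x = 2: rhs = 14, matching y values: none (0 points).
  x = 3: rhs = 9, matching y values: 3, 16 (2 points).
  x = 4: rhs = 3, matching y values: none (0 points).
  x = 5: rhs = 2, matching y values: none (0 points).
  x = 6: rhs = 12, matching y values: none (0 points).
  x = 7: rhs = 1, matching y values: 1, 18 (2 points).
  x = 8: rhs = 13, matching y values: none (0 points).
  x = 9: rhs = 16, matching y values: 4, 15 (2 points).
  x = 10: rhs = 16, matching y values: 4, 15 (2 points).
  x = 11: rhs = 0, matching y values: 0 (1 points).
  x = 12: rhs = 12, matching y values: none (0 points).
  x = 13: rhs = 1, matching y values: 1, 18 (2 points).
  x = 14: rhs = 11, matching y values: 7, 12 (2 points).
  x = 15: rhs = 10, matching y values: none (0 points).
  x = 16: rhs = 4, matching y values: 2, 17 (2 points).
  x = 17: rhs = 18, matching y values: none (0 points).
  x = 18: rhs = 1, matching y values: 1, 18 (2 points).
Total affine count: 19.
Full point count |E(F_19)| = 19 + 1 = 20.
Hasse bound: |20 − (19+1)| = |0| = 0 ≤ 2√19 ≈ 8.7178 ✓.


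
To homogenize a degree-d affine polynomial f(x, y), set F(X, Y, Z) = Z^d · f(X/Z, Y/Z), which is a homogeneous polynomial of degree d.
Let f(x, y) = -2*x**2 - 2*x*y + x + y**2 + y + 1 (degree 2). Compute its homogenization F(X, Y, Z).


F(X, Y, Z) = -2*X**2 - 2*X*Y + X*Z + Y**2 + Y*Z + Z**2

deg(f) = 2.
Substitute x = X/Z, y = Y/Z into f, then multiply by Z^2.
  monomial -2·x^2·y^0 ↦ -2·X^2·Y^0·Z^0.
  monomial -2·x^1·y^1 ↦ -2·X^1·Y^1·Z^0.
  monomial 1·x^1·y^0 ↦ 1·X^1·Y^0·Z^1.
  monomial 1·x^0·y^2 ↦ 1·X^0·Y^2·Z^0.
  monomial 1·x^0·y^1 ↦ 1·X^0·Y^1·Z^1.
  monomial 1·x^0·y^0 ↦ 1·X^0·Y^0·Z^2.
Collecting: F(X, Y, Z) = -2*X**2 - 2*X*Y + X*Z + Y**2 + Y*Z + Z**2.


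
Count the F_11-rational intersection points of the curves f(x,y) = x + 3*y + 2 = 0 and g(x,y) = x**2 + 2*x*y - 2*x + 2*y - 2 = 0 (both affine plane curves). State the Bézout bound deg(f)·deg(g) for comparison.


Common zeros: ∅; count = 0; Bézout bound = 2.

deg(f) = 1, deg(g) = 2, so Bézout bound = 2.
Scan x ∈ F_11. For each x, list the y ∈ F_11 with f(x, y) ≡ 0 and those with g(x, y) ≡ 0 (mod 11); the common zeros in that column are the intersection.
  x = 0: f ≡ 0 at y ∈ {3}; g ≡ 0 at y ∈ {1}; common: ∅.
  x = 1: f ≡ 0 at y ∈ {10}; g ≡ 0 at y ∈ {9}; common: ∅.
  x = 2: f ≡ 0 at y ∈ {6}; g ≡ 0 at y ∈ {4}; common: ∅.
  x = 3: f ≡ 0 at y ∈ {2}; g ≡ 0 at y ∈ {4}; common: ∅.
  x = 4: f ≡ 0 at y ∈ {9}; g ≡ 0 at y ∈ {6}; common: ∅.
  x = 5: f ≡ 0 at y ∈ {5}; g ≡ 0 at y ∈ {9}; common: ∅.
  x = 6: f ≡ 0 at y ∈ {1}; g ≡ 0 at y ∈ {0}; common: ∅.
  x = 7: f ≡ 0 at y ∈ {8}; g ≡ 0 at y ∈ {0}; common: ∅.
  x = 8: f ≡ 0 at y ∈ {4}; g ≡ 0 at y ∈ {6}; common: ∅.
  x = 9: f ≡ 0 at y ∈ {0}; g ≡ 0 at y ∈ {3}; common: ∅.
  x = 10: f ≡ 0 at y ∈ {7}; g ≡ 0 at y ∈ ∅; common: ∅.
Collecting: common zeros = ∅, so the count is 0.
Comparison with the Bézout bound: 0 ≤ 2 = deg(f)·deg(g), as expected for curves with no common component (the affine F_11-count falls short of the bound because intersections may lie at infinity, over extension fields, or carry multiplicity).


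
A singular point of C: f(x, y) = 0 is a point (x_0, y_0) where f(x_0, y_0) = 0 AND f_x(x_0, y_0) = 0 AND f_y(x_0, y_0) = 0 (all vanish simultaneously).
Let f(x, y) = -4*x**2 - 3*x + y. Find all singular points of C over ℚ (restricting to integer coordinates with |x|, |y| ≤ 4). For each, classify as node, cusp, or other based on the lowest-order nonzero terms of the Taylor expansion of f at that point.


No singular points in the scanned grid; C is smooth there.

Compute partial derivatives:
  f_x = -8*x - 3.
  f_y = 1.
f_y = 1 is a nonzero constant, so f_y never vanishes: no point (x, y) can satisfy f = f_x = f_y = 0. In particular no (x, y) ∈ {−4, ..., 4}² is singular; the curve is smooth.


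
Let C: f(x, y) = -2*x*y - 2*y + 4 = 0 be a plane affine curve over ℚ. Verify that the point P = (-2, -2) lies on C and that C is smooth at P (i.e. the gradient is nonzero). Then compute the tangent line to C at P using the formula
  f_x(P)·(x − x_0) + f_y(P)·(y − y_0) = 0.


Tangent line at P: 4*x + 2*y + 12 = 0.

Step 1: f(-2, -2) = 0, so P lies on C.
Step 2: partial derivatives
  f_x(x, y) = -2*y, f_y(x, y) = -2*x - 2.
  f_x(P) = 4, f_y(P) = 2 (gradient nonzero, so P is smooth).
Step 3: tangent line at P: 4·(x − -2) + 2·(y − -2) = 0.
Expanding: 4*x + 2*y + 12 = 0.


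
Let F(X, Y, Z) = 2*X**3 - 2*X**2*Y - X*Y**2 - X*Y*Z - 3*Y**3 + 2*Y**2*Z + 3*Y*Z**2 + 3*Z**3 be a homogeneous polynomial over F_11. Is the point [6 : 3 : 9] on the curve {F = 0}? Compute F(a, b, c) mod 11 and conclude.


F(6,3,9) ≡ 5 (mod 11); P is NOT on the curve.

Evaluate F(6, 3, 9) term-by-term (mod 11).
  2*X**3 ↦ 2·216·1·1 = 432
  -2*X**2*Y ↦ -2·36·3·1 = -216
  -X*Y**2 ↦ -1·6·9·1 = -54
  -X*Y*Z ↦ -1·6·3·9 = -162
  -3*Y**3 ↦ -3·1·27·1 = -81
  2*Y**2*Z ↦ 2·1·9·9 = 162
  3*Y*Z**2 ↦ 3·1·3·81 = 729
  3*Z**3 ↦ 3·1·1·729 = 2187
Sum: F(6, 3, 9) = (432) + (-216) + (-54) + (-162) + (-81) + (162) + (729) + (2187) = 2997.
Reducing mod 11: 2997 ≡ 5 (mod 11).
Since F(a, b, c) ≡ 5 ≠ 0 (mod 11), P does NOT lie on the curve.


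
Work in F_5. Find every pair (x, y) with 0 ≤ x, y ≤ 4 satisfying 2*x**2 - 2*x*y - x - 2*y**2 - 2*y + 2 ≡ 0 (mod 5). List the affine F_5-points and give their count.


Affine F_5-points: {(0, 2), (1, 4), (2, 1), (3, 3), (4, 0)}; count = 5.

For each of the 25 pairs (x, y) ∈ F_5², evaluate f(x, y) mod 5. Record the zeros.
  x = 0: [0↦2, 1↦3, 2↦0, 3↦3, 4↦2]  zeros at y ∈ {2}
  x = 1: [0↦3, 1↦2, 2↦2, 3↦3, 4↦0]  zeros at y ∈ {4}
  x = 2: [0↦3, 1↦0, 2↦3, 3↦2, 4↦2]  zeros at y ∈ {1}
  x = 3: [0↦2, 1↦2, 2↦3, 3↦0, 4↦3]  zeros at y ∈ {3}
  x = 4: [0↦0, 1↦3, 2↦2, 3↦2, 4↦3]  zeros at y ∈ {0}
Collecting zeros: affine points = {(0, 2), (1, 4), (2, 1), (3, 3), (4, 0)}.
Total count |C(F_5)_aff| = 5.


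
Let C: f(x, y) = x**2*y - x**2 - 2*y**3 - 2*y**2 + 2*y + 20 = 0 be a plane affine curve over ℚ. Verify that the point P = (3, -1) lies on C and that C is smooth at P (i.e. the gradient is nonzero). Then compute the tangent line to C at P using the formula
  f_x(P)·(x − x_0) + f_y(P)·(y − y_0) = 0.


Tangent line at P: -12*x + 9*y + 45 = 0.

Step 1: f(3, -1) = 0, so P lies on C.
Step 2: partial derivatives
  f_x(x, y) = 2*x*y - 2*x, f_y(x, y) = x**2 - 6*y**2 - 4*y + 2.
  f_x(P) = -12, f_y(P) = 9 (gradient nonzero, so P is smooth).
Step 3: tangent line at P: -12·(x − 3) + 9·(y − -1) = 0.
Expanding: -12*x + 9*y + 45 = 0.


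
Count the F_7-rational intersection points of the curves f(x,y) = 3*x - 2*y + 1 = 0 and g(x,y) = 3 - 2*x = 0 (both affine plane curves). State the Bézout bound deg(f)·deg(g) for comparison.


Common zeros: {(5, 1)}; count = 1; Bézout bound = 1.

deg(f) = 1, deg(g) = 1, so Bézout bound = 1.
Scan x ∈ F_7. For each x, list the y ∈ F_7 with f(x, y) ≡ 0 and those with g(x, y) ≡ 0 (mod 7); the common zeros in that column are the intersection.
  x = 0: f ≡ 0 at y ∈ {4}; g ≡ 0 at y ∈ ∅; common: ∅.
  x = 1: f ≡ 0 at y ∈ {2}; g ≡ 0 at y ∈ ∅; common: ∅.
  x = 2: f ≡ 0 at y ∈ {0}; g ≡ 0 at y ∈ ∅; common: ∅.
  x = 3: f ≡ 0 at y ∈ {5}; g ≡ 0 at y ∈ ∅; common: ∅.
  x = 4: f ≡ 0 at y ∈ {3}; g ≡ 0 at y ∈ ∅; common: ∅.
  x = 5: f ≡ 0 at y ∈ {1}; g ≡ 0 at y ∈ {0, 1, 2, 3, 4, 5, 6}; common: {1}.
  x = 6: f ≡ 0 at y ∈ {6}; g ≡ 0 at y ∈ ∅; common: ∅.
Collecting: common zeros = {(5, 1)}, so the count is 1.
Comparison with the Bézout bound: 1 ≤ 1 = deg(f)·deg(g), as expected for curves with no common component (the bound is attained).


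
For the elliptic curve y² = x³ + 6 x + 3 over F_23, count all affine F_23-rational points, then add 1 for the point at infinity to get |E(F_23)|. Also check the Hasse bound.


Affine points = {(0, 7), (0, 16), (2, 0), (3, 5), (3, 18), (6, 5), (6, 18), (9, 2), (9, 21), (12, 3), (12, 20), (13, 1), (13, 22), (14, 5), (14, 18), (15, 8), (15, 15), (16, 3), (16, 20), (17, 2), (17, 21), (18, 3), (18, 20), (20, 2), (20, 21), (21, 11), (21, 12)}; affine count = 27; |E(F_23)| = 28.

Discriminant check: Δ ∝ 4a³ + 27b² = 4·6³ + 27·3² = 4·216 + 27·9 ≡ 3 (mod 23). Nonzero ⇒ E is nonsingular.
For each x ∈ F_23, compute rhs = x³ + 6·x + 3 mod 23, then count y ∈ F_23 with y² ≡ rhs.
  x = 0: rhs = 3, matching y values: 7, 16 (2 points).
  x = 1: rhs = 10, matching y values: none (0 points).
  x = 2: rhs = 0, matching y values: 0 (1 points).
  x = 3: rhs = 2, matching y values: 5, 18 (2 points).
  x = 4: rhs = 22, matching y values: none (0 points).
  x = 5: rhs = 20, matching y values: none (0 points).
  x = 6: rhs = 2, matching y values: 5, 18 (2 points).
  x = 7: rhs = 20, matching y values: none (0 points).
  x = 8: rhs = 11, matching y values: none (0 points).
  x = 9: rhs = 4, matching y values: 2, 21 (2 points).
  x = 10: rhs = 5, matching y values: none (0 points).
  x = 11: rhs = 20, matching y values: none (0 points).
  x = 12: rhs = 9, matching y values: 3, 20 (2 points).
  x = 13: rhs = 1, matching y values: 1, 22 (2 points).
  x = 14: rhs = 2, matching y values: 5, 18 (2 points).
  x = 15: rhs = 18, matching y values: 8, 15 (2 points).
  x = 16: rhs = 9, matching y values: 3, 20 (2 points).
  x = 17: rhs = 4, matching y values: 2, 21 (2 points).
  x = 18: rhs = 9, matching y values: 3, 20 (2 points).
  x = 19: rhs = 7, matching y values: none (0 points).
  x = 20: rhs = 4, matching y values: 2, 21 (2 points).
  x = 21: rhs = 6, matching y values: 11, 12 (2 points).
  x = 22: rhs = 19, matching y values: none (0 points).
Total affine count: 27.
Full point count |E(F_23)| = 27 + 1 = 28.
Hasse bound: |28 − (23+1)| = |4| = 4 ≤ 2√23 ≈ 9.5917 ✓.


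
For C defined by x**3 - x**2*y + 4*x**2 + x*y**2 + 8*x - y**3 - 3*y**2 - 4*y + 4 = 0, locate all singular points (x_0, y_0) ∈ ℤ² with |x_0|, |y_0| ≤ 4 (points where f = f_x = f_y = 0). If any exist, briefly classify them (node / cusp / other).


Singular points: {(-2, -2)}; classification: cusp.

Compute partial derivatives:
  f_x = 3*x**2 - 2*x*y + 8*x + y**2 + 8.
  f_y = -x**2 + 2*x*y - 3*y**2 - 6*y - 4.
Scan x_0 ∈ {−4, ..., 4}. For each x_0, f_y(x_0, y) is a polynomial in y; find its integer roots y ∈ {−4, ..., 4}, then test f_x and f at those candidates.
  x = -4: f_y(-4, y) = -3*y**2 - 14*y - 20; no integer root y with |y| ≤ 4.
  x = -3: f_y(-3, y) = -3*y**2 - 12*y - 13; no integer root y with |y| ≤ 4.
  x = -2: f_y(-2, y) = -3*y**2 - 10*y - 8; vanishes at y ∈ {-2}. (-2, -2): f_x = 0, f = 0 — SINGULAR.
  x = -1: f_y(-1, y) = -3*y**2 - 8*y - 5; vanishes at y ∈ {-1}. (-1, -1): f_x = 2 ≠ 0.
  x = 0: f_y(0, y) = -3*y**2 - 6*y - 4; no integer root y with |y| ≤ 4.
  x = 1: f_y(1, y) = -3*y**2 - 4*y - 5; no integer root y with |y| ≤ 4.
  x = 2: f_y(2, y) = -3*y**2 - 2*y - 8; no integer root y with |y| ≤ 4.
  x = 3: f_y(3, y) = -3*y**2 - 13; no integer root y with |y| ≤ 4.
  x = 4: f_y(4, y) = -3*y**2 + 2*y - 20; no integer root y with |y| ≤ 4.
Only singular point on the grid: (-2, -2).
Classify: substitute x = -2 + u, y = -2 + v and expand: f = u**3 - u**2*v + u*v**2 - v**3 + v**2.
No constant or linear terms (consistent with a singular point). Quadratic part: v**2. Cubic part: u**3 - u**2*v + u*v**2 - v**3.
The quadratic part v**2 is a perfect square, so there is a single (double) tangent line v = 0, i.e. y = -2. Restricting the cubic part to that line (v = 0) leaves u**3 ≠ 0, so f is not divisible by v and the branch is v² ≈ -u**3 to lowest order — this is a cusp.
Classification: cusp.


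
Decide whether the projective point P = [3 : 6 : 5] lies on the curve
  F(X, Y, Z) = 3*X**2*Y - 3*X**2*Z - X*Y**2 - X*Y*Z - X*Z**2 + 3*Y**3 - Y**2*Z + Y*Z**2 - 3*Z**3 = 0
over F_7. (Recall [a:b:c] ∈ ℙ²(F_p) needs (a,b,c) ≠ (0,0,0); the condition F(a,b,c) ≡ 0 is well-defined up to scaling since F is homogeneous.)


F(3,6,5) ≡ 4 (mod 7); P is NOT on the curve.

Evaluate F(3, 6, 5) term-by-term (mod 7).
  3*X**2*Y ↦ 3·9·6·1 = 162
  -3*X**2*Z ↦ -3·9·1·5 = -135
  -X*Y**2 ↦ -1·3·36·1 = -108
  -X*Y*Z ↦ -1·3·6·5 = -90
  -X*Z**2 ↦ -1·3·1·25 = -75
  3*Y**3 ↦ 3·1·216·1 = 648
  -Y**2*Z ↦ -1·1·36·5 = -180
  Y*Z**2 ↦ 1·1·6·25 = 150
  -3*Z**3 ↦ -3·1·1·125 = -375
Sum: F(3, 6, 5) = (162) + (-135) + (-108) + (-90) + (-75) + (648) + (-180) + (150) + (-375) = -3.
Reducing mod 7: -3 ≡ 4 (mod 7).
Since F(a, b, c) ≡ 4 ≠ 0 (mod 7), P does NOT lie on the curve.
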